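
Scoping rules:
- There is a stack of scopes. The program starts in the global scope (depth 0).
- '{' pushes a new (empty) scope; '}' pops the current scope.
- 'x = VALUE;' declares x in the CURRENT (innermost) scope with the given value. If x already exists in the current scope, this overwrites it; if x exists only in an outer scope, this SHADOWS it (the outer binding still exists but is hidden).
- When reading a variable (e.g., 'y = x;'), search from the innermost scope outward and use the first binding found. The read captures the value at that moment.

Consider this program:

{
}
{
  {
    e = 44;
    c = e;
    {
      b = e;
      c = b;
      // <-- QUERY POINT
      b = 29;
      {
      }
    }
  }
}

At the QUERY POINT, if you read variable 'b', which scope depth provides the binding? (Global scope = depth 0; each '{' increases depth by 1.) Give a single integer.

Step 1: enter scope (depth=1)
Step 2: exit scope (depth=0)
Step 3: enter scope (depth=1)
Step 4: enter scope (depth=2)
Step 5: declare e=44 at depth 2
Step 6: declare c=(read e)=44 at depth 2
Step 7: enter scope (depth=3)
Step 8: declare b=(read e)=44 at depth 3
Step 9: declare c=(read b)=44 at depth 3
Visible at query point: b=44 c=44 e=44

Answer: 3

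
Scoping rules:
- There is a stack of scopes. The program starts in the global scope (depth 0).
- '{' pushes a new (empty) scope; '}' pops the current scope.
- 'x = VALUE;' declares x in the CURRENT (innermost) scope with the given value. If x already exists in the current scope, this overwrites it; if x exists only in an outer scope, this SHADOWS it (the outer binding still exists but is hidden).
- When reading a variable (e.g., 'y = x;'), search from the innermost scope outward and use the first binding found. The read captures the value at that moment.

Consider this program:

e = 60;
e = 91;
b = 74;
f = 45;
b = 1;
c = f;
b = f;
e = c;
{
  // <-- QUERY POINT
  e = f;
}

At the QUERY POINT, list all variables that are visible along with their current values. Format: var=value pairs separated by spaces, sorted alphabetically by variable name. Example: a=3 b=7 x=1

Step 1: declare e=60 at depth 0
Step 2: declare e=91 at depth 0
Step 3: declare b=74 at depth 0
Step 4: declare f=45 at depth 0
Step 5: declare b=1 at depth 0
Step 6: declare c=(read f)=45 at depth 0
Step 7: declare b=(read f)=45 at depth 0
Step 8: declare e=(read c)=45 at depth 0
Step 9: enter scope (depth=1)
Visible at query point: b=45 c=45 e=45 f=45

Answer: b=45 c=45 e=45 f=45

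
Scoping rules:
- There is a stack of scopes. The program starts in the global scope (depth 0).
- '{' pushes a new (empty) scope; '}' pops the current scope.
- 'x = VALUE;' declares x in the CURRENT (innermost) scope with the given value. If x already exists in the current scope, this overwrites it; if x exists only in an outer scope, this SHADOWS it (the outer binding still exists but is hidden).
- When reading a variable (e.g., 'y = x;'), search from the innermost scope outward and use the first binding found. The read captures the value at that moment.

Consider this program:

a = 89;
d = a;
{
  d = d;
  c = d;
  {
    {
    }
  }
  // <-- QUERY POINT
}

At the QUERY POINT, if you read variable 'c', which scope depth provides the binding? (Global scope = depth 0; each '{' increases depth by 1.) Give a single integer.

Step 1: declare a=89 at depth 0
Step 2: declare d=(read a)=89 at depth 0
Step 3: enter scope (depth=1)
Step 4: declare d=(read d)=89 at depth 1
Step 5: declare c=(read d)=89 at depth 1
Step 6: enter scope (depth=2)
Step 7: enter scope (depth=3)
Step 8: exit scope (depth=2)
Step 9: exit scope (depth=1)
Visible at query point: a=89 c=89 d=89

Answer: 1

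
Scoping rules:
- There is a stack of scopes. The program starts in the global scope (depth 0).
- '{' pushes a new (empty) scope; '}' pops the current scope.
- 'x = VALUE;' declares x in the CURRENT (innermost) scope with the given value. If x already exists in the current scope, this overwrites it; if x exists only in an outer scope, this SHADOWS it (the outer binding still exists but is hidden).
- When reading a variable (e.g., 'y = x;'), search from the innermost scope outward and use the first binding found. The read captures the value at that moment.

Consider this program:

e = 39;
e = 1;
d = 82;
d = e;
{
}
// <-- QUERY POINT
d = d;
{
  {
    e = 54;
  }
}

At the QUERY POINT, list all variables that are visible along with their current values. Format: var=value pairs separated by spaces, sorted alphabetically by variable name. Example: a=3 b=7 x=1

Step 1: declare e=39 at depth 0
Step 2: declare e=1 at depth 0
Step 3: declare d=82 at depth 0
Step 4: declare d=(read e)=1 at depth 0
Step 5: enter scope (depth=1)
Step 6: exit scope (depth=0)
Visible at query point: d=1 e=1

Answer: d=1 e=1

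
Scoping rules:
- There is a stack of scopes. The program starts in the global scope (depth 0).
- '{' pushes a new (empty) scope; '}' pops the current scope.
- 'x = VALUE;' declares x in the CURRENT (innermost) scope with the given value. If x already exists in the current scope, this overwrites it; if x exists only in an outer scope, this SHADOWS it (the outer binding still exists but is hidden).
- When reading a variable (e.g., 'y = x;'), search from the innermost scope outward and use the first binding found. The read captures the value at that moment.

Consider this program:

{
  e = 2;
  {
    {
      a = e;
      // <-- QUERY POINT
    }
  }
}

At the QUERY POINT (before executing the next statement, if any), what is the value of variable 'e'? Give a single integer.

Step 1: enter scope (depth=1)
Step 2: declare e=2 at depth 1
Step 3: enter scope (depth=2)
Step 4: enter scope (depth=3)
Step 5: declare a=(read e)=2 at depth 3
Visible at query point: a=2 e=2

Answer: 2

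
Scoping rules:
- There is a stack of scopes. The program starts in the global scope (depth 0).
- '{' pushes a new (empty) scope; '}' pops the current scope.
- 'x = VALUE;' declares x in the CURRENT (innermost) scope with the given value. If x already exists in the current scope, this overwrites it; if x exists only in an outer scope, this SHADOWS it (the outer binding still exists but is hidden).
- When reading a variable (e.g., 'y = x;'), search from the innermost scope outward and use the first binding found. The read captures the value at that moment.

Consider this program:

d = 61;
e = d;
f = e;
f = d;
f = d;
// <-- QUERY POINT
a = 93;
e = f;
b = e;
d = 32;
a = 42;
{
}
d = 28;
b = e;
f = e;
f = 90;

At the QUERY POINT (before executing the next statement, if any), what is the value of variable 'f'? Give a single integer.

Answer: 61

Derivation:
Step 1: declare d=61 at depth 0
Step 2: declare e=(read d)=61 at depth 0
Step 3: declare f=(read e)=61 at depth 0
Step 4: declare f=(read d)=61 at depth 0
Step 5: declare f=(read d)=61 at depth 0
Visible at query point: d=61 e=61 f=61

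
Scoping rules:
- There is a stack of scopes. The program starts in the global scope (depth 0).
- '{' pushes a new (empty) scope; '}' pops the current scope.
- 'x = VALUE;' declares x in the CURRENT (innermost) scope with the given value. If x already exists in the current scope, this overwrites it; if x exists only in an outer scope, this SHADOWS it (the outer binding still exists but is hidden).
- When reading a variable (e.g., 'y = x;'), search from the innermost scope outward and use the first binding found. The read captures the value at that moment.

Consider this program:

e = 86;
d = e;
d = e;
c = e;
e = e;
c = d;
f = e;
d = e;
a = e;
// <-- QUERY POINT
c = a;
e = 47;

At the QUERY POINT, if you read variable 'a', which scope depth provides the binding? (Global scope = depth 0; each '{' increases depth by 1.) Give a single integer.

Answer: 0

Derivation:
Step 1: declare e=86 at depth 0
Step 2: declare d=(read e)=86 at depth 0
Step 3: declare d=(read e)=86 at depth 0
Step 4: declare c=(read e)=86 at depth 0
Step 5: declare e=(read e)=86 at depth 0
Step 6: declare c=(read d)=86 at depth 0
Step 7: declare f=(read e)=86 at depth 0
Step 8: declare d=(read e)=86 at depth 0
Step 9: declare a=(read e)=86 at depth 0
Visible at query point: a=86 c=86 d=86 e=86 f=86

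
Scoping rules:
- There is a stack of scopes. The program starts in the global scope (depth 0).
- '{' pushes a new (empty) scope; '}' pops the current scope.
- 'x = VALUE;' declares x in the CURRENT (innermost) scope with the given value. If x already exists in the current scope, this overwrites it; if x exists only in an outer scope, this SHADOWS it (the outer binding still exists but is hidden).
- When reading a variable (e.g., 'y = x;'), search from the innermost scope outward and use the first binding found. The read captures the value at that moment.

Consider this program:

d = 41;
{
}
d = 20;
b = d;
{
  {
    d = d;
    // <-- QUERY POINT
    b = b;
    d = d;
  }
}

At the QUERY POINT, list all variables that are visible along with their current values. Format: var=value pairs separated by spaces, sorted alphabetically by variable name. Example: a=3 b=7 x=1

Step 1: declare d=41 at depth 0
Step 2: enter scope (depth=1)
Step 3: exit scope (depth=0)
Step 4: declare d=20 at depth 0
Step 5: declare b=(read d)=20 at depth 0
Step 6: enter scope (depth=1)
Step 7: enter scope (depth=2)
Step 8: declare d=(read d)=20 at depth 2
Visible at query point: b=20 d=20

Answer: b=20 d=20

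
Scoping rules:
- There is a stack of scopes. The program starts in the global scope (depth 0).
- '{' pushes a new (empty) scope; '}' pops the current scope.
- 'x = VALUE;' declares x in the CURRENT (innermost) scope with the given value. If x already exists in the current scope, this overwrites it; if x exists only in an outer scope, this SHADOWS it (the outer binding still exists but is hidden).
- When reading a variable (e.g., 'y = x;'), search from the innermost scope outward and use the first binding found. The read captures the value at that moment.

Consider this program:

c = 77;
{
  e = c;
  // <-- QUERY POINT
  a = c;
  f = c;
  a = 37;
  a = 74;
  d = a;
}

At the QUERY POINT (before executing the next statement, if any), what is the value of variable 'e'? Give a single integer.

Answer: 77

Derivation:
Step 1: declare c=77 at depth 0
Step 2: enter scope (depth=1)
Step 3: declare e=(read c)=77 at depth 1
Visible at query point: c=77 e=77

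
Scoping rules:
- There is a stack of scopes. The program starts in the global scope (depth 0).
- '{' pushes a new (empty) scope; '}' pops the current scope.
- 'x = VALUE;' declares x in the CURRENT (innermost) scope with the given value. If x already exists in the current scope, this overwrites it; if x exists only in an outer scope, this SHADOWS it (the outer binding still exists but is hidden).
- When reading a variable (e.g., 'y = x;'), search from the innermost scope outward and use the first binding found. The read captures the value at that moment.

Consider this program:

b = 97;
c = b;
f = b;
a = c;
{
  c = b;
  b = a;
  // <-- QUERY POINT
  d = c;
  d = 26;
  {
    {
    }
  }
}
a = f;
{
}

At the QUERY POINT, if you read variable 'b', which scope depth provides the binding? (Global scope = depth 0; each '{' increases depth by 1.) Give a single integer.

Step 1: declare b=97 at depth 0
Step 2: declare c=(read b)=97 at depth 0
Step 3: declare f=(read b)=97 at depth 0
Step 4: declare a=(read c)=97 at depth 0
Step 5: enter scope (depth=1)
Step 6: declare c=(read b)=97 at depth 1
Step 7: declare b=(read a)=97 at depth 1
Visible at query point: a=97 b=97 c=97 f=97

Answer: 1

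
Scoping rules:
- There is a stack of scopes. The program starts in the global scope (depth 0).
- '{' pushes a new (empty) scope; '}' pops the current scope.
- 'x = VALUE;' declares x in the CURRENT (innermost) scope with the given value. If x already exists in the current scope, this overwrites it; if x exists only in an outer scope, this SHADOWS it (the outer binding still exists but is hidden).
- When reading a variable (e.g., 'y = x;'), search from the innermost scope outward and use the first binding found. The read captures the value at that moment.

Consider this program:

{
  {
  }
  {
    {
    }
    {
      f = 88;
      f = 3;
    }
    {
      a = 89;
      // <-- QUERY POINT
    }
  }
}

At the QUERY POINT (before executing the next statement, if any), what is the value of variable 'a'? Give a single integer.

Answer: 89

Derivation:
Step 1: enter scope (depth=1)
Step 2: enter scope (depth=2)
Step 3: exit scope (depth=1)
Step 4: enter scope (depth=2)
Step 5: enter scope (depth=3)
Step 6: exit scope (depth=2)
Step 7: enter scope (depth=3)
Step 8: declare f=88 at depth 3
Step 9: declare f=3 at depth 3
Step 10: exit scope (depth=2)
Step 11: enter scope (depth=3)
Step 12: declare a=89 at depth 3
Visible at query point: a=89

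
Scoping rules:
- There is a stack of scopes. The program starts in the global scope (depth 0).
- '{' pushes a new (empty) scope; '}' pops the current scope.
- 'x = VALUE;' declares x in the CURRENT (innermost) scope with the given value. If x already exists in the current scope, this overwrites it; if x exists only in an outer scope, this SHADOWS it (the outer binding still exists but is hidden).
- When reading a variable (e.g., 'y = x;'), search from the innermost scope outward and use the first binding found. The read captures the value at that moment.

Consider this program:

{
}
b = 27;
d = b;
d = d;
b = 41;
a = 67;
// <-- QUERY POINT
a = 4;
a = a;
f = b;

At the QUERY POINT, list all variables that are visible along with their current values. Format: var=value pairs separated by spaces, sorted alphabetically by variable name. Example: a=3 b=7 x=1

Step 1: enter scope (depth=1)
Step 2: exit scope (depth=0)
Step 3: declare b=27 at depth 0
Step 4: declare d=(read b)=27 at depth 0
Step 5: declare d=(read d)=27 at depth 0
Step 6: declare b=41 at depth 0
Step 7: declare a=67 at depth 0
Visible at query point: a=67 b=41 d=27

Answer: a=67 b=41 d=27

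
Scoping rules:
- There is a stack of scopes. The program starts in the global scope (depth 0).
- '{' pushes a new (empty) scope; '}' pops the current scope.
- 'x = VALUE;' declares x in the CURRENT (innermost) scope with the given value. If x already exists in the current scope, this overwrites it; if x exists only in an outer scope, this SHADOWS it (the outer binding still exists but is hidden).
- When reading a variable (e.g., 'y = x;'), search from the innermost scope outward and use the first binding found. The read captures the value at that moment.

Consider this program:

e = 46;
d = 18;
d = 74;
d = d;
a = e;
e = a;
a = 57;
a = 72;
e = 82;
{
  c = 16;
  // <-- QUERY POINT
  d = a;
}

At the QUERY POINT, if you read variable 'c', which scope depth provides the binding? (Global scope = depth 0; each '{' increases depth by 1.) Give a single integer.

Answer: 1

Derivation:
Step 1: declare e=46 at depth 0
Step 2: declare d=18 at depth 0
Step 3: declare d=74 at depth 0
Step 4: declare d=(read d)=74 at depth 0
Step 5: declare a=(read e)=46 at depth 0
Step 6: declare e=(read a)=46 at depth 0
Step 7: declare a=57 at depth 0
Step 8: declare a=72 at depth 0
Step 9: declare e=82 at depth 0
Step 10: enter scope (depth=1)
Step 11: declare c=16 at depth 1
Visible at query point: a=72 c=16 d=74 e=82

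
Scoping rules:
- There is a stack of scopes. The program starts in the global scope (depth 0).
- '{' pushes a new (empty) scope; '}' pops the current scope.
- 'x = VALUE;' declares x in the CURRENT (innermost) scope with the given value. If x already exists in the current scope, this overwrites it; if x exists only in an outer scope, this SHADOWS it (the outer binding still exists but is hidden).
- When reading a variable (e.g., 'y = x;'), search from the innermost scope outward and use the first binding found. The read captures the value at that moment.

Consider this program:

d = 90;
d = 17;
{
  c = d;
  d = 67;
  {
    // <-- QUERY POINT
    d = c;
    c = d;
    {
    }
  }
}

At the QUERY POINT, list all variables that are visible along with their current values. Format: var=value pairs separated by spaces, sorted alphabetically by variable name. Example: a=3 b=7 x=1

Answer: c=17 d=67

Derivation:
Step 1: declare d=90 at depth 0
Step 2: declare d=17 at depth 0
Step 3: enter scope (depth=1)
Step 4: declare c=(read d)=17 at depth 1
Step 5: declare d=67 at depth 1
Step 6: enter scope (depth=2)
Visible at query point: c=17 d=67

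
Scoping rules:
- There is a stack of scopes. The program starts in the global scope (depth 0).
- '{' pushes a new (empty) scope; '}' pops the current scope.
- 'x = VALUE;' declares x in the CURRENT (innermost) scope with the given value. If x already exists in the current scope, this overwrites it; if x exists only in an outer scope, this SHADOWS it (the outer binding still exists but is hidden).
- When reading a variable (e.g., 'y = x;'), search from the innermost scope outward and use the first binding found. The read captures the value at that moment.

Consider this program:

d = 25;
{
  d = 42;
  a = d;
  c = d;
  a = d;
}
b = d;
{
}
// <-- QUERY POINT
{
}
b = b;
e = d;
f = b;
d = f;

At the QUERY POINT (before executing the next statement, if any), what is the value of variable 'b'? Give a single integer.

Step 1: declare d=25 at depth 0
Step 2: enter scope (depth=1)
Step 3: declare d=42 at depth 1
Step 4: declare a=(read d)=42 at depth 1
Step 5: declare c=(read d)=42 at depth 1
Step 6: declare a=(read d)=42 at depth 1
Step 7: exit scope (depth=0)
Step 8: declare b=(read d)=25 at depth 0
Step 9: enter scope (depth=1)
Step 10: exit scope (depth=0)
Visible at query point: b=25 d=25

Answer: 25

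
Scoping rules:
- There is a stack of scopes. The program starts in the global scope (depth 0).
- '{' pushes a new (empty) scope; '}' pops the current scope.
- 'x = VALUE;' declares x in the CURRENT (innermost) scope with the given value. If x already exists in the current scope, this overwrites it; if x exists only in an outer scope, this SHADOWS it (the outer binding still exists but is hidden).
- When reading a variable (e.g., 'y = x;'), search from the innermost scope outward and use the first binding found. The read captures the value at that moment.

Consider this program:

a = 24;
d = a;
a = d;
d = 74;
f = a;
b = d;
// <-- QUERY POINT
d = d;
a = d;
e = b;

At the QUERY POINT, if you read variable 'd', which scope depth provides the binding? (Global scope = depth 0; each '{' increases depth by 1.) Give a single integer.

Step 1: declare a=24 at depth 0
Step 2: declare d=(read a)=24 at depth 0
Step 3: declare a=(read d)=24 at depth 0
Step 4: declare d=74 at depth 0
Step 5: declare f=(read a)=24 at depth 0
Step 6: declare b=(read d)=74 at depth 0
Visible at query point: a=24 b=74 d=74 f=24

Answer: 0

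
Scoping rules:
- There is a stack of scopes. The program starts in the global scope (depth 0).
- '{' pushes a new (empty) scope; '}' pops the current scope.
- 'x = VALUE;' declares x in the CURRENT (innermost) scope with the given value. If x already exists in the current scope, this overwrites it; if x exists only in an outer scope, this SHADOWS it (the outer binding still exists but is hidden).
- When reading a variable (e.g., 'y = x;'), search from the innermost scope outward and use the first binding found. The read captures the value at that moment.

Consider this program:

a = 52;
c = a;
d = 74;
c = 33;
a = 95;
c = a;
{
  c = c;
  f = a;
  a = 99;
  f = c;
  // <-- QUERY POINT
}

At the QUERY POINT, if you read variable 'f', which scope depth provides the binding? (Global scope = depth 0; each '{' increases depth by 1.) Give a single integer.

Step 1: declare a=52 at depth 0
Step 2: declare c=(read a)=52 at depth 0
Step 3: declare d=74 at depth 0
Step 4: declare c=33 at depth 0
Step 5: declare a=95 at depth 0
Step 6: declare c=(read a)=95 at depth 0
Step 7: enter scope (depth=1)
Step 8: declare c=(read c)=95 at depth 1
Step 9: declare f=(read a)=95 at depth 1
Step 10: declare a=99 at depth 1
Step 11: declare f=(read c)=95 at depth 1
Visible at query point: a=99 c=95 d=74 f=95

Answer: 1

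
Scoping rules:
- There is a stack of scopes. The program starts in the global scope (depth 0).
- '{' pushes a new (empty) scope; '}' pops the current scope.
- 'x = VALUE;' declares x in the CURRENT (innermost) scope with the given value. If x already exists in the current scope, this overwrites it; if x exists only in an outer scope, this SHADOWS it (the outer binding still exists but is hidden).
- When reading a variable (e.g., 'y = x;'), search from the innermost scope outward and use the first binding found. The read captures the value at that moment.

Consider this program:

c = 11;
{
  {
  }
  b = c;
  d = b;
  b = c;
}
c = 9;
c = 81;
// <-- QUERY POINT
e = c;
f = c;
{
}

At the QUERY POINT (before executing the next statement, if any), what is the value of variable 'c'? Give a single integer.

Answer: 81

Derivation:
Step 1: declare c=11 at depth 0
Step 2: enter scope (depth=1)
Step 3: enter scope (depth=2)
Step 4: exit scope (depth=1)
Step 5: declare b=(read c)=11 at depth 1
Step 6: declare d=(read b)=11 at depth 1
Step 7: declare b=(read c)=11 at depth 1
Step 8: exit scope (depth=0)
Step 9: declare c=9 at depth 0
Step 10: declare c=81 at depth 0
Visible at query point: c=81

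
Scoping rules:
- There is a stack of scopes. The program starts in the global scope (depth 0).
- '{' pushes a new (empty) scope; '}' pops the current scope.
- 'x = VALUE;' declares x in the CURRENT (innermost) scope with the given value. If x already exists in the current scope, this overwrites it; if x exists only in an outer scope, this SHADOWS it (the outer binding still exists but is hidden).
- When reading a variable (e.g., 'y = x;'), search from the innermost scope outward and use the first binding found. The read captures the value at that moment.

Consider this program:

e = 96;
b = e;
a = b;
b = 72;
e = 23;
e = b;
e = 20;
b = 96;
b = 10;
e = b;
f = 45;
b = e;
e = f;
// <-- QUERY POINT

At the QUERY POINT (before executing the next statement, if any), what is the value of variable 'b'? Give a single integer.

Answer: 10

Derivation:
Step 1: declare e=96 at depth 0
Step 2: declare b=(read e)=96 at depth 0
Step 3: declare a=(read b)=96 at depth 0
Step 4: declare b=72 at depth 0
Step 5: declare e=23 at depth 0
Step 6: declare e=(read b)=72 at depth 0
Step 7: declare e=20 at depth 0
Step 8: declare b=96 at depth 0
Step 9: declare b=10 at depth 0
Step 10: declare e=(read b)=10 at depth 0
Step 11: declare f=45 at depth 0
Step 12: declare b=(read e)=10 at depth 0
Step 13: declare e=(read f)=45 at depth 0
Visible at query point: a=96 b=10 e=45 f=45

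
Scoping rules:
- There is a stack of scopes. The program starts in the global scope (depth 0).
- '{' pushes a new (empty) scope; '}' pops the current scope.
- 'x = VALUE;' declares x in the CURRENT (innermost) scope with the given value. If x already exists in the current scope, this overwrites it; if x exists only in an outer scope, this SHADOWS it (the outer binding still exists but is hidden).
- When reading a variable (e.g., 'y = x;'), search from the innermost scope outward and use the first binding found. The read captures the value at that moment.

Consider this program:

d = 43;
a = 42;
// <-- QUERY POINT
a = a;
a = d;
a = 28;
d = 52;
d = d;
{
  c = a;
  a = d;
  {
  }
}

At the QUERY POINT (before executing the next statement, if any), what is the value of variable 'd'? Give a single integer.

Answer: 43

Derivation:
Step 1: declare d=43 at depth 0
Step 2: declare a=42 at depth 0
Visible at query point: a=42 d=43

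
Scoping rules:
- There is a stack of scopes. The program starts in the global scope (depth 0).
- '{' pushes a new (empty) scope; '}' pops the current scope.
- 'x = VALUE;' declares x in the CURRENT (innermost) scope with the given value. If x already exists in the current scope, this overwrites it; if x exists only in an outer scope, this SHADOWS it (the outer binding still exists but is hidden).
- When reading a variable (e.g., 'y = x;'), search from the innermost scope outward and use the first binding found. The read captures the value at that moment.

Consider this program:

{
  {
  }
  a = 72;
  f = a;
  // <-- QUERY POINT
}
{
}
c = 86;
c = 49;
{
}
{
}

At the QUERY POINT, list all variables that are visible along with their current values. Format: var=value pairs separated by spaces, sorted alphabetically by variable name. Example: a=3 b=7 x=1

Answer: a=72 f=72

Derivation:
Step 1: enter scope (depth=1)
Step 2: enter scope (depth=2)
Step 3: exit scope (depth=1)
Step 4: declare a=72 at depth 1
Step 5: declare f=(read a)=72 at depth 1
Visible at query point: a=72 f=72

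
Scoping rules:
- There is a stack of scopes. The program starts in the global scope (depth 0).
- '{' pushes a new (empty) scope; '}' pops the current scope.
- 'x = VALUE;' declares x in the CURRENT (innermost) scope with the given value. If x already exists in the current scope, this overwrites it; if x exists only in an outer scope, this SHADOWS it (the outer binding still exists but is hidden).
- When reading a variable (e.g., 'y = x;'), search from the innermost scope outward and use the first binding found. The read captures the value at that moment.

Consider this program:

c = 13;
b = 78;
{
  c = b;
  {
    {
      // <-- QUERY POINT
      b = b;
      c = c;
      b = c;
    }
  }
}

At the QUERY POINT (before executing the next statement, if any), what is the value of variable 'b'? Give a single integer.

Step 1: declare c=13 at depth 0
Step 2: declare b=78 at depth 0
Step 3: enter scope (depth=1)
Step 4: declare c=(read b)=78 at depth 1
Step 5: enter scope (depth=2)
Step 6: enter scope (depth=3)
Visible at query point: b=78 c=78

Answer: 78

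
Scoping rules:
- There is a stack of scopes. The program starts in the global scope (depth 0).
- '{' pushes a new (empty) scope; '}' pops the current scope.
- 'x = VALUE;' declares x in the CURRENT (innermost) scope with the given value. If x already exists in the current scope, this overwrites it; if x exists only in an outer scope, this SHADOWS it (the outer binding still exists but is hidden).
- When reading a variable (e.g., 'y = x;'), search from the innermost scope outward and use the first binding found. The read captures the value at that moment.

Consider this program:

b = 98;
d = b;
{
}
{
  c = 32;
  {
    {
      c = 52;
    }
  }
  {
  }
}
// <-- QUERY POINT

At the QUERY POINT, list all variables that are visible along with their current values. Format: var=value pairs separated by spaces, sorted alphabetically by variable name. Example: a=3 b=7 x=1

Answer: b=98 d=98

Derivation:
Step 1: declare b=98 at depth 0
Step 2: declare d=(read b)=98 at depth 0
Step 3: enter scope (depth=1)
Step 4: exit scope (depth=0)
Step 5: enter scope (depth=1)
Step 6: declare c=32 at depth 1
Step 7: enter scope (depth=2)
Step 8: enter scope (depth=3)
Step 9: declare c=52 at depth 3
Step 10: exit scope (depth=2)
Step 11: exit scope (depth=1)
Step 12: enter scope (depth=2)
Step 13: exit scope (depth=1)
Step 14: exit scope (depth=0)
Visible at query point: b=98 d=98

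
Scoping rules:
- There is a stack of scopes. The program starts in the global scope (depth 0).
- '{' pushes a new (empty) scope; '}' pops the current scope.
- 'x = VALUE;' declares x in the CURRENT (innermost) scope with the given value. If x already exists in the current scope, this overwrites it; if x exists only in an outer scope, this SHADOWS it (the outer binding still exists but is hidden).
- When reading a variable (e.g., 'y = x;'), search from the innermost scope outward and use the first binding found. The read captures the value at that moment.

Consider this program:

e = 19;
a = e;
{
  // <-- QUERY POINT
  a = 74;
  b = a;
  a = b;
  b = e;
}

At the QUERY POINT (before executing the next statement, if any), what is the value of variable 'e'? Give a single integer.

Step 1: declare e=19 at depth 0
Step 2: declare a=(read e)=19 at depth 0
Step 3: enter scope (depth=1)
Visible at query point: a=19 e=19

Answer: 19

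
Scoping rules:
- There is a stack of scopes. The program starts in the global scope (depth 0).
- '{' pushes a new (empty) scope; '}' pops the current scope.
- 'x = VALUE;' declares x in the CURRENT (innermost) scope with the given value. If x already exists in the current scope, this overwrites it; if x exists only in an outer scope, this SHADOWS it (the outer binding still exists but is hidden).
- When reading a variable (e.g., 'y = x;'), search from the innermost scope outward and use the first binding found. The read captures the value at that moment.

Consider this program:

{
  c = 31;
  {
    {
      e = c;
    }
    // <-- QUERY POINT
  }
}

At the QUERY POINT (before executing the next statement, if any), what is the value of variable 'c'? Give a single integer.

Answer: 31

Derivation:
Step 1: enter scope (depth=1)
Step 2: declare c=31 at depth 1
Step 3: enter scope (depth=2)
Step 4: enter scope (depth=3)
Step 5: declare e=(read c)=31 at depth 3
Step 6: exit scope (depth=2)
Visible at query point: c=31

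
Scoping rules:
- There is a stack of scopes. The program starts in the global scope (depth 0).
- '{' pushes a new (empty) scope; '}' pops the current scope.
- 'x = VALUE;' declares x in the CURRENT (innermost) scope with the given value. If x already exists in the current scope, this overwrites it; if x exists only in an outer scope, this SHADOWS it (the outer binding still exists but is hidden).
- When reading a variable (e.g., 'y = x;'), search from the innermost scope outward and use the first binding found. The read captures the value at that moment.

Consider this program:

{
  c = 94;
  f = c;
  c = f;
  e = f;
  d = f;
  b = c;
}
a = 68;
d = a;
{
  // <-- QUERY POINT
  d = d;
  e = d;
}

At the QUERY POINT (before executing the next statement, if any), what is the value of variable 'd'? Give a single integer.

Step 1: enter scope (depth=1)
Step 2: declare c=94 at depth 1
Step 3: declare f=(read c)=94 at depth 1
Step 4: declare c=(read f)=94 at depth 1
Step 5: declare e=(read f)=94 at depth 1
Step 6: declare d=(read f)=94 at depth 1
Step 7: declare b=(read c)=94 at depth 1
Step 8: exit scope (depth=0)
Step 9: declare a=68 at depth 0
Step 10: declare d=(read a)=68 at depth 0
Step 11: enter scope (depth=1)
Visible at query point: a=68 d=68

Answer: 68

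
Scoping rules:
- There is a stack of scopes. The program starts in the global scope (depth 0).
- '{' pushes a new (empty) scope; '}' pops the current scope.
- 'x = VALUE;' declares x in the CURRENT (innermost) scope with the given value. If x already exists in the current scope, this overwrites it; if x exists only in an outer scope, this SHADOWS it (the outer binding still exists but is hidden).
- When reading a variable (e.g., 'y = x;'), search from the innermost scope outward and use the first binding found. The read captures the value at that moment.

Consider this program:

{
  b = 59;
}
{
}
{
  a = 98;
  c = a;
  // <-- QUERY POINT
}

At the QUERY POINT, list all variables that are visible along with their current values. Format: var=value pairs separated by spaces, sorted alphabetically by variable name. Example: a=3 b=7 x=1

Step 1: enter scope (depth=1)
Step 2: declare b=59 at depth 1
Step 3: exit scope (depth=0)
Step 4: enter scope (depth=1)
Step 5: exit scope (depth=0)
Step 6: enter scope (depth=1)
Step 7: declare a=98 at depth 1
Step 8: declare c=(read a)=98 at depth 1
Visible at query point: a=98 c=98

Answer: a=98 c=98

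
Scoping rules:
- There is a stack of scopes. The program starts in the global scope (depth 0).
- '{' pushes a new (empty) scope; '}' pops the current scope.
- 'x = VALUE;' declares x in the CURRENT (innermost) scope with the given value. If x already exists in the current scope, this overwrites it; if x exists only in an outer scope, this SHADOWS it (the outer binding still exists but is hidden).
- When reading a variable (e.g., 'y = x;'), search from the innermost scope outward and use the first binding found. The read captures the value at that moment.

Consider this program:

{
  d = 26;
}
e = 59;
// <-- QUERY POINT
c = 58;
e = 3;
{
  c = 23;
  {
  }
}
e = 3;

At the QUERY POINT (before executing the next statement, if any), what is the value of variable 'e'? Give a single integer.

Answer: 59

Derivation:
Step 1: enter scope (depth=1)
Step 2: declare d=26 at depth 1
Step 3: exit scope (depth=0)
Step 4: declare e=59 at depth 0
Visible at query point: e=59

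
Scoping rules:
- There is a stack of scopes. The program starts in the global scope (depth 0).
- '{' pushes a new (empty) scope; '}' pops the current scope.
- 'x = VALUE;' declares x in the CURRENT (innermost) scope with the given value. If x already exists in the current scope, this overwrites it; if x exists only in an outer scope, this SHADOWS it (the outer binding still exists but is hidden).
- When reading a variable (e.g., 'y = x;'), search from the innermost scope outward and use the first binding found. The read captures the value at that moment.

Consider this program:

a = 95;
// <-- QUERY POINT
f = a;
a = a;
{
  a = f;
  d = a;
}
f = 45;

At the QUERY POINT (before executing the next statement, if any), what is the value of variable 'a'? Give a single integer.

Answer: 95

Derivation:
Step 1: declare a=95 at depth 0
Visible at query point: a=95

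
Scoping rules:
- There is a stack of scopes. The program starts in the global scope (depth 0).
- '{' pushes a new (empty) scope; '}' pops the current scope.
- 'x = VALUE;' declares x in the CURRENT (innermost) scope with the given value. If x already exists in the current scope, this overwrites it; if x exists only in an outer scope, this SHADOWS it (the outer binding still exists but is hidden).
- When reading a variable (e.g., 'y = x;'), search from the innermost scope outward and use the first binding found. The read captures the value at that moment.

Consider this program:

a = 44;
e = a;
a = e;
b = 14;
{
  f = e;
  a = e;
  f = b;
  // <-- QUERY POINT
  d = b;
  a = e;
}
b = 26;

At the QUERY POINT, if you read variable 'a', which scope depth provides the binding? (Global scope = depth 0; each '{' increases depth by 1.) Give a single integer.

Answer: 1

Derivation:
Step 1: declare a=44 at depth 0
Step 2: declare e=(read a)=44 at depth 0
Step 3: declare a=(read e)=44 at depth 0
Step 4: declare b=14 at depth 0
Step 5: enter scope (depth=1)
Step 6: declare f=(read e)=44 at depth 1
Step 7: declare a=(read e)=44 at depth 1
Step 8: declare f=(read b)=14 at depth 1
Visible at query point: a=44 b=14 e=44 f=14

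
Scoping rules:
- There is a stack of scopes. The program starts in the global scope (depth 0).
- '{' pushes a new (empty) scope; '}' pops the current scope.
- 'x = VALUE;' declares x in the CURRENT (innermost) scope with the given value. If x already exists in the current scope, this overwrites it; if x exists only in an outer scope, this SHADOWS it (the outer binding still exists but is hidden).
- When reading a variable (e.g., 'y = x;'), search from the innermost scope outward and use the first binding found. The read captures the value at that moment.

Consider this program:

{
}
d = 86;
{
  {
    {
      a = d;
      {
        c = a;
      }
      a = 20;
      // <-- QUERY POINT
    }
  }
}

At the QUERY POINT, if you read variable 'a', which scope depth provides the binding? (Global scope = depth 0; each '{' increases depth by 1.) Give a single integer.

Step 1: enter scope (depth=1)
Step 2: exit scope (depth=0)
Step 3: declare d=86 at depth 0
Step 4: enter scope (depth=1)
Step 5: enter scope (depth=2)
Step 6: enter scope (depth=3)
Step 7: declare a=(read d)=86 at depth 3
Step 8: enter scope (depth=4)
Step 9: declare c=(read a)=86 at depth 4
Step 10: exit scope (depth=3)
Step 11: declare a=20 at depth 3
Visible at query point: a=20 d=86

Answer: 3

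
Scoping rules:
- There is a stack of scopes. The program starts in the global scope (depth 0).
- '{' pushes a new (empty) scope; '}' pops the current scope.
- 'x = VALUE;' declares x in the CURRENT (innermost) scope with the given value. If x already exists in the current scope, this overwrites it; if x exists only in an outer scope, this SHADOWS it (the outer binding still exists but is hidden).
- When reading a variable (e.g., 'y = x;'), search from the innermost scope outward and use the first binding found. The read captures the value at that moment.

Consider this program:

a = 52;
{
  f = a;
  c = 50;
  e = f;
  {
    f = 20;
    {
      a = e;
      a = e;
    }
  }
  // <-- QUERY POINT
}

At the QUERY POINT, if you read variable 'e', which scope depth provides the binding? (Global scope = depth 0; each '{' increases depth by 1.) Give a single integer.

Answer: 1

Derivation:
Step 1: declare a=52 at depth 0
Step 2: enter scope (depth=1)
Step 3: declare f=(read a)=52 at depth 1
Step 4: declare c=50 at depth 1
Step 5: declare e=(read f)=52 at depth 1
Step 6: enter scope (depth=2)
Step 7: declare f=20 at depth 2
Step 8: enter scope (depth=3)
Step 9: declare a=(read e)=52 at depth 3
Step 10: declare a=(read e)=52 at depth 3
Step 11: exit scope (depth=2)
Step 12: exit scope (depth=1)
Visible at query point: a=52 c=50 e=52 f=52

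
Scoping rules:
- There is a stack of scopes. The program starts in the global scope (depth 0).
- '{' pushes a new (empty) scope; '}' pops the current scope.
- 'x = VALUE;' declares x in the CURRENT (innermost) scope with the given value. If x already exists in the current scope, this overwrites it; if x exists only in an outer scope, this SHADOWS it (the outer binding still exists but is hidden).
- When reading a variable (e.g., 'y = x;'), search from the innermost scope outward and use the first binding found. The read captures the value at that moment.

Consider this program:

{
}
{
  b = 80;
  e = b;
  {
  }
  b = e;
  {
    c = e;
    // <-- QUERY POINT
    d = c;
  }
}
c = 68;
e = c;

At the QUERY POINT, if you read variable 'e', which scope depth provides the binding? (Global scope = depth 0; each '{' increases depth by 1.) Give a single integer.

Answer: 1

Derivation:
Step 1: enter scope (depth=1)
Step 2: exit scope (depth=0)
Step 3: enter scope (depth=1)
Step 4: declare b=80 at depth 1
Step 5: declare e=(read b)=80 at depth 1
Step 6: enter scope (depth=2)
Step 7: exit scope (depth=1)
Step 8: declare b=(read e)=80 at depth 1
Step 9: enter scope (depth=2)
Step 10: declare c=(read e)=80 at depth 2
Visible at query point: b=80 c=80 e=80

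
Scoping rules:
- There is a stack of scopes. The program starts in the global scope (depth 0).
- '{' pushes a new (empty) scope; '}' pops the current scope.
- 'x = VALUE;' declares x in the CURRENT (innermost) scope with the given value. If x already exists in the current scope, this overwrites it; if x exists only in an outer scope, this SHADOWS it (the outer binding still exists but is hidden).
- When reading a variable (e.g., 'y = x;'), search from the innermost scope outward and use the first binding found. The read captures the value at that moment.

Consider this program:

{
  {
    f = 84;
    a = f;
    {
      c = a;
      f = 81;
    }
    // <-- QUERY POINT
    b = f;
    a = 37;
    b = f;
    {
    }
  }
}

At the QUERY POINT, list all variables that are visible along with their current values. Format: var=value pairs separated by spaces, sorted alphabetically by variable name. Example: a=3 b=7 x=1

Step 1: enter scope (depth=1)
Step 2: enter scope (depth=2)
Step 3: declare f=84 at depth 2
Step 4: declare a=(read f)=84 at depth 2
Step 5: enter scope (depth=3)
Step 6: declare c=(read a)=84 at depth 3
Step 7: declare f=81 at depth 3
Step 8: exit scope (depth=2)
Visible at query point: a=84 f=84

Answer: a=84 f=84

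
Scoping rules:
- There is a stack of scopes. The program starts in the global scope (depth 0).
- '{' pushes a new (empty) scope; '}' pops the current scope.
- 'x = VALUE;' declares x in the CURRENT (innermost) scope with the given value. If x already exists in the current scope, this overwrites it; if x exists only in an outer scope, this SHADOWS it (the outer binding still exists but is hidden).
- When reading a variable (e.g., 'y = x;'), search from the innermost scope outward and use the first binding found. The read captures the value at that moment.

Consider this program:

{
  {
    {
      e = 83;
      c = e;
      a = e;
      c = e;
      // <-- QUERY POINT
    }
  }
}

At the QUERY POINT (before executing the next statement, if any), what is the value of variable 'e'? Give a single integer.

Step 1: enter scope (depth=1)
Step 2: enter scope (depth=2)
Step 3: enter scope (depth=3)
Step 4: declare e=83 at depth 3
Step 5: declare c=(read e)=83 at depth 3
Step 6: declare a=(read e)=83 at depth 3
Step 7: declare c=(read e)=83 at depth 3
Visible at query point: a=83 c=83 e=83

Answer: 83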